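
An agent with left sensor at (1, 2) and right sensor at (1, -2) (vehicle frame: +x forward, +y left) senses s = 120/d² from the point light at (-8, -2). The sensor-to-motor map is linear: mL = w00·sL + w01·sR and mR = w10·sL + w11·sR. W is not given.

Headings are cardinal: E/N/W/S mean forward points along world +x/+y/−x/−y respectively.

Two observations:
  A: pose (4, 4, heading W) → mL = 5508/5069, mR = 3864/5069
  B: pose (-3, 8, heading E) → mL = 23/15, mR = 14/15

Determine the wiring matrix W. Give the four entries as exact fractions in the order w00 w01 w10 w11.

1/2 1 1/2 1/2

obs A: pose=(4,4,W) → sL=120/137, sR=24/37, mL=5508/5069, mR=3864/5069
obs B: pose=(-3,8,E) → sL=2/3, sR=6/5, mL=23/15, mR=14/15
sensor matrix S = [[120/137, 24/37], [2/3, 6/5]]; det S = 3136/5069
solve [mL_A; mL_B] = S·[w00; w01] and [mR_A; mR_B] = S·[w10; w11]:
  w00 = 1/2, w01 = 1, w10 = 1/2, w11 = 1/2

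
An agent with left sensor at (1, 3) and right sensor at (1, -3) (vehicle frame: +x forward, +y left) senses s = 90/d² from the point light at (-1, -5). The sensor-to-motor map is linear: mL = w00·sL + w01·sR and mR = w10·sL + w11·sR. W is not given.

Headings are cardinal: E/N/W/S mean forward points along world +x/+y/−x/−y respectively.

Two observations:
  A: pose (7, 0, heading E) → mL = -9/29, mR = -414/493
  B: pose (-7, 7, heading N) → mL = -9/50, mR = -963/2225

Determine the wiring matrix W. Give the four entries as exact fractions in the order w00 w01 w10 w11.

obs A: pose=(7,0,E) → sL=18/29, sR=18/17, mL=-9/29, mR=-414/493
obs B: pose=(-7,7,N) → sL=9/25, sR=45/89, mL=-9/50, mR=-963/2225
sensor matrix S = [[18/29, 18/17], [9/25, 45/89]]; det S = -73872/1096925
solve [mL_A; mL_B] = S·[w00; w01] and [mR_A; mR_B] = S·[w10; w11]:
  w00 = -1/2, w01 = 0, w10 = -1/2, w11 = -1/2

-1/2 0 -1/2 -1/2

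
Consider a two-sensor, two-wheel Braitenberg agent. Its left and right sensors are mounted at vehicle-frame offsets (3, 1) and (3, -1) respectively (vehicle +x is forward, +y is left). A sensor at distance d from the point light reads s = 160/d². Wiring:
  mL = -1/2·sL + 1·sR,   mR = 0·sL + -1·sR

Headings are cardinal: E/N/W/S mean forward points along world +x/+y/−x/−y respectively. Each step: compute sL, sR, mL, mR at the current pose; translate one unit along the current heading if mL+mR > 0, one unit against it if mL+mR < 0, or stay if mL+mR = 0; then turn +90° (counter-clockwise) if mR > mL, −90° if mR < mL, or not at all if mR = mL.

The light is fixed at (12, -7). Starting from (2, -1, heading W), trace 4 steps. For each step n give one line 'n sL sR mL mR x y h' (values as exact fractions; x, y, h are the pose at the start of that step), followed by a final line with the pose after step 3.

0 80/97 80/109 3400/10573 -80/109 2 -1 W
1 160/181 32/29 3472/5249 -32/29 3 -1 N
2 20/9 40/13 230/117 -40/13 3 -2 E
3 32/17 32/25 144/425 -32/25 2 -2 S
final 2 -1 W

n=0: pose=(2,-1,W); sL=80/97, sR=80/109; mL=3400/10573, mR=-80/109; mL+mR=-40/97 → advance -1; mR−mL=-11160/10573 → turn -1·90°
n=1: pose=(3,-1,N); sL=160/181, sR=32/29; mL=3472/5249, mR=-32/29; mL+mR=-80/181 → advance -1; mR−mL=-9264/5249 → turn -1·90°
n=2: pose=(3,-2,E); sL=20/9, sR=40/13; mL=230/117, mR=-40/13; mL+mR=-10/9 → advance -1; mR−mL=-590/117 → turn -1·90°
n=3: pose=(2,-2,S); sL=32/17, sR=32/25; mL=144/425, mR=-32/25; mL+mR=-16/17 → advance -1; mR−mL=-688/425 → turn -1·90°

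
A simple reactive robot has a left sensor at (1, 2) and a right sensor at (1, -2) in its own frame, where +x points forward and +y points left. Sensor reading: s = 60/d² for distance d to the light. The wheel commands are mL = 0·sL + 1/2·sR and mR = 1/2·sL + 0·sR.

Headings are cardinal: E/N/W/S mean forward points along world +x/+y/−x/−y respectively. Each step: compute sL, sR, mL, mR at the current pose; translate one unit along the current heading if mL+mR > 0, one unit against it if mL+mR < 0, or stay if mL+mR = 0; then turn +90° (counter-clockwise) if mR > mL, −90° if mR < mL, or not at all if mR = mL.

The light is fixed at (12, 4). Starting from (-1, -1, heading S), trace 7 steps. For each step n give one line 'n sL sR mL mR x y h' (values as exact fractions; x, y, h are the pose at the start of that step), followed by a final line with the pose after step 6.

0 60/157 20/87 10/87 30/157 -1 -1 S
1 3/8 15/52 15/104 3/16 -1 -2 E
2 60/221 12/25 6/25 30/221 0 -2 N
3 6/13 6/17 3/17 3/13 0 -1 E
4 12/37 60/97 30/97 6/37 1 -1 N
5 15/26 15/34 15/68 15/52 1 0 E
6 20/51 60/73 30/73 10/51 2 0 N
final 2 1 E

n=0: pose=(-1,-1,S); sL=60/157, sR=20/87; mL=10/87, mR=30/157; mL+mR=4180/13659 → advance +1; mR−mL=1040/13659 → turn +1·90°
n=1: pose=(-1,-2,E); sL=3/8, sR=15/52; mL=15/104, mR=3/16; mL+mR=69/208 → advance +1; mR−mL=9/208 → turn +1·90°
n=2: pose=(0,-2,N); sL=60/221, sR=12/25; mL=6/25, mR=30/221; mL+mR=2076/5525 → advance +1; mR−mL=-576/5525 → turn -1·90°
n=3: pose=(0,-1,E); sL=6/13, sR=6/17; mL=3/17, mR=3/13; mL+mR=90/221 → advance +1; mR−mL=12/221 → turn +1·90°
n=4: pose=(1,-1,N); sL=12/37, sR=60/97; mL=30/97, mR=6/37; mL+mR=1692/3589 → advance +1; mR−mL=-528/3589 → turn -1·90°
n=5: pose=(1,0,E); sL=15/26, sR=15/34; mL=15/68, mR=15/52; mL+mR=225/442 → advance +1; mR−mL=15/221 → turn +1·90°
n=6: pose=(2,0,N); sL=20/51, sR=60/73; mL=30/73, mR=10/51; mL+mR=2260/3723 → advance +1; mR−mL=-800/3723 → turn -1·90°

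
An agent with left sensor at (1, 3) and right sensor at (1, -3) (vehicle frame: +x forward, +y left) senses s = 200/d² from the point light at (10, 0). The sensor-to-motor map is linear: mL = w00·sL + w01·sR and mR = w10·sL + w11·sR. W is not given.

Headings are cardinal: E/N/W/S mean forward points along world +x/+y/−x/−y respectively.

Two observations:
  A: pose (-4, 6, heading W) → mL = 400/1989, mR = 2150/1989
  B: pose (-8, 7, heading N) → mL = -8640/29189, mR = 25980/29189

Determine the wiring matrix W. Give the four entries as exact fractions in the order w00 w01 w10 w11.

1 -1 1/2 1

obs A: pose=(-4,6,W) → sL=100/117, sR=100/153, mL=400/1989, mR=2150/1989
obs B: pose=(-8,7,N) → sL=40/101, sR=200/289, mL=-8640/29189, mR=25980/29189
sensor matrix S = [[100/117, 100/153], [40/101, 200/289]]; det S = 1136000/3415113
solve [mL_A; mL_B] = S·[w00; w01] and [mR_A; mR_B] = S·[w10; w11]:
  w00 = 1, w01 = -1, w10 = 1/2, w11 = 1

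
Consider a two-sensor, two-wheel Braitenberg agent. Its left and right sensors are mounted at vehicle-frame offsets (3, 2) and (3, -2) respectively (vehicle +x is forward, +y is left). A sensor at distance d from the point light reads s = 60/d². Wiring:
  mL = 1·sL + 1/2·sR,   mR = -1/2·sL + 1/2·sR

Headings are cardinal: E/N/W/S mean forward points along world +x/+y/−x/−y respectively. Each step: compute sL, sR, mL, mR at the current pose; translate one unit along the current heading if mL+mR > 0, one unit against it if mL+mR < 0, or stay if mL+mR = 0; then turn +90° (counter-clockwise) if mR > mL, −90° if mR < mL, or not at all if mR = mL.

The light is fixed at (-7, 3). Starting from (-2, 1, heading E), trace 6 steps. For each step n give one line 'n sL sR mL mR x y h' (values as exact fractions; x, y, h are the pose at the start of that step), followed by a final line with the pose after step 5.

0 15/16 3/4 21/16 -3/32 -2 1 E
1 60/89 60/41 5130/3649 1440/3649 -1 1 S
2 30/17 6 81/17 36/17 -1 0 W
3 20/3 60/49 1070/147 -400/147 -2 0 N
4 15/16 3/4 21/16 -3/32 -2 1 E
5 60/89 60/41 5130/3649 1440/3649 -1 1 S
final -1 0 W

n=0: pose=(-2,1,E); sL=15/16, sR=3/4; mL=21/16, mR=-3/32; mL+mR=39/32 → advance +1; mR−mL=-45/32 → turn -1·90°
n=1: pose=(-1,1,S); sL=60/89, sR=60/41; mL=5130/3649, mR=1440/3649; mL+mR=6570/3649 → advance +1; mR−mL=-90/89 → turn -1·90°
n=2: pose=(-1,0,W); sL=30/17, sR=6; mL=81/17, mR=36/17; mL+mR=117/17 → advance +1; mR−mL=-45/17 → turn -1·90°
n=3: pose=(-2,0,N); sL=20/3, sR=60/49; mL=1070/147, mR=-400/147; mL+mR=670/147 → advance +1; mR−mL=-10 → turn -1·90°
n=4: pose=(-2,1,E); sL=15/16, sR=3/4; mL=21/16, mR=-3/32; mL+mR=39/32 → advance +1; mR−mL=-45/32 → turn -1·90°
n=5: pose=(-1,1,S); sL=60/89, sR=60/41; mL=5130/3649, mR=1440/3649; mL+mR=6570/3649 → advance +1; mR−mL=-90/89 → turn -1·90°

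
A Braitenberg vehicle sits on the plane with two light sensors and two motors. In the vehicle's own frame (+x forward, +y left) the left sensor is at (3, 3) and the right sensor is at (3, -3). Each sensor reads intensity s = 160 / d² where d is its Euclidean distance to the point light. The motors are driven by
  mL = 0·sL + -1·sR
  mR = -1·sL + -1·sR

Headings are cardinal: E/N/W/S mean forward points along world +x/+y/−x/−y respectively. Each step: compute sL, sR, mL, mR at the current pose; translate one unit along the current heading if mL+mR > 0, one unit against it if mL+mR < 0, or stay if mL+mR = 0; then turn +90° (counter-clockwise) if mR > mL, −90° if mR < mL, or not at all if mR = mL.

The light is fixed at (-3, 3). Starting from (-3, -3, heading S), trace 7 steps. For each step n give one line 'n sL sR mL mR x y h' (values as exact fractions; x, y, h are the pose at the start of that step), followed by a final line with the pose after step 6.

0 16/9 16/9 -16/9 -32/9 -3 -3 S
1 160/73 160/13 -160/13 -13760/949 -3 -2 W
2 20 8 -8 -28 -2 -2 N
3 32/5 160/97 -160/97 -3904/485 -2 -3 E
4 16/9 16/9 -16/9 -32/9 -3 -3 S
5 160/73 160/13 -160/13 -13760/949 -3 -2 W
6 20 8 -8 -28 -2 -2 N
final -2 -3 E

n=0: pose=(-3,-3,S); sL=16/9, sR=16/9; mL=-16/9, mR=-32/9; mL+mR=-16/3 → advance -1; mR−mL=-16/9 → turn -1·90°
n=1: pose=(-3,-2,W); sL=160/73, sR=160/13; mL=-160/13, mR=-13760/949; mL+mR=-25440/949 → advance -1; mR−mL=-160/73 → turn -1·90°
n=2: pose=(-2,-2,N); sL=20, sR=8; mL=-8, mR=-28; mL+mR=-36 → advance -1; mR−mL=-20 → turn -1·90°
n=3: pose=(-2,-3,E); sL=32/5, sR=160/97; mL=-160/97, mR=-3904/485; mL+mR=-4704/485 → advance -1; mR−mL=-32/5 → turn -1·90°
n=4: pose=(-3,-3,S); sL=16/9, sR=16/9; mL=-16/9, mR=-32/9; mL+mR=-16/3 → advance -1; mR−mL=-16/9 → turn -1·90°
n=5: pose=(-3,-2,W); sL=160/73, sR=160/13; mL=-160/13, mR=-13760/949; mL+mR=-25440/949 → advance -1; mR−mL=-160/73 → turn -1·90°
n=6: pose=(-2,-2,N); sL=20, sR=8; mL=-8, mR=-28; mL+mR=-36 → advance -1; mR−mL=-20 → turn -1·90°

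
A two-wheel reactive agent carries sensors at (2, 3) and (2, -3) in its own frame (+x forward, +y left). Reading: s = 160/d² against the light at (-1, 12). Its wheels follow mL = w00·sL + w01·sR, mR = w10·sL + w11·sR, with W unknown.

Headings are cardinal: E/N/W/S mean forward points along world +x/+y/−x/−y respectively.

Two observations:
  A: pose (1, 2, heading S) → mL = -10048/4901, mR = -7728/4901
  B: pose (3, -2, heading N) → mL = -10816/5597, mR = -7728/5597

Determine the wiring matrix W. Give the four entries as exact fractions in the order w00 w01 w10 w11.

-1 -1 -1/2 -1

obs A: pose=(1,2,S) → sL=160/169, sR=32/29, mL=-10048/4901, mR=-7728/4901
obs B: pose=(3,-2,N) → sL=32/29, sR=160/193, mL=-10816/5597, mR=-7728/5597
sensor matrix S = [[160/169, 32/29], [32/29, 160/193]]; det S = -11870208/27430897
solve [mL_A; mL_B] = S·[w00; w01] and [mR_A; mR_B] = S·[w10; w11]:
  w00 = -1, w01 = -1, w10 = -1/2, w11 = -1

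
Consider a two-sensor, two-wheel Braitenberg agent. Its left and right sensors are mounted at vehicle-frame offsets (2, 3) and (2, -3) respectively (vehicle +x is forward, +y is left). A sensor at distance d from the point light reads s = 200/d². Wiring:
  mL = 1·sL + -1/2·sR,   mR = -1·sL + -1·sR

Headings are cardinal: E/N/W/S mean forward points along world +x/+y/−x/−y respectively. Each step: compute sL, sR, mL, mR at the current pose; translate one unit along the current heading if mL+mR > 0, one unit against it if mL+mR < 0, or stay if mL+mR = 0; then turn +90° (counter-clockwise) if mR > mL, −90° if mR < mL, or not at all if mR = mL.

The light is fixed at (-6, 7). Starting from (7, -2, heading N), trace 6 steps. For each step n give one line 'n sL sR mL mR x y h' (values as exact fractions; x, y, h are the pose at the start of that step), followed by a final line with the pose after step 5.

n=0: pose=(7,-2,N); sL=200/149, sR=40/61; mL=9220/9089, mR=-18160/9089; mL+mR=-60/61 → advance -1; mR−mL=-27380/9089 → turn -1·90°
n=1: pose=(7,-3,E); sL=100/137, sR=100/197; mL=12850/26989, mR=-33400/26989; mL+mR=-150/197 → advance -1; mR−mL=-46250/26989 → turn -1·90°
n=2: pose=(6,-3,S); sL=200/369, sR=8/9; mL=4/41, mR=-176/123; mL+mR=-4/3 → advance -1; mR−mL=-188/123 → turn -1·90°
n=3: pose=(6,-2,W); sL=50/61, sR=25/17; mL=175/2074, mR=-2375/1037; mL+mR=-75/34 → advance -1; mR−mL=-4925/2074 → turn -1·90°
n=4: pose=(7,-2,N); sL=200/149, sR=40/61; mL=9220/9089, mR=-18160/9089; mL+mR=-60/61 → advance -1; mR−mL=-27380/9089 → turn -1·90°
n=5: pose=(7,-3,E); sL=100/137, sR=100/197; mL=12850/26989, mR=-33400/26989; mL+mR=-150/197 → advance -1; mR−mL=-46250/26989 → turn -1·90°

0 200/149 40/61 9220/9089 -18160/9089 7 -2 N
1 100/137 100/197 12850/26989 -33400/26989 7 -3 E
2 200/369 8/9 4/41 -176/123 6 -3 S
3 50/61 25/17 175/2074 -2375/1037 6 -2 W
4 200/149 40/61 9220/9089 -18160/9089 7 -2 N
5 100/137 100/197 12850/26989 -33400/26989 7 -3 E
final 6 -3 S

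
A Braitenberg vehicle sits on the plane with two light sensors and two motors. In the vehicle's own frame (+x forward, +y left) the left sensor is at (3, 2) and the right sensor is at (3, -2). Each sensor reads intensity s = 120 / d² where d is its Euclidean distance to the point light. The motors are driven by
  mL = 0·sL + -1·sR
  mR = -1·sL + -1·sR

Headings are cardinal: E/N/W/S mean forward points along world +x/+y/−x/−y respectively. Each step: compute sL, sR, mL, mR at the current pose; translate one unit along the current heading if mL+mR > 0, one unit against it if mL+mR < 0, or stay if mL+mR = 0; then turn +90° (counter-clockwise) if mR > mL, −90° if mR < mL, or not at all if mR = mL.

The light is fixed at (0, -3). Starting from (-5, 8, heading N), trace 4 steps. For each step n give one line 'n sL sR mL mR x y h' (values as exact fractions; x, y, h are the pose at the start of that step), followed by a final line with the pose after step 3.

n=0: pose=(-5,8,N); sL=24/49, sR=24/41; mL=-24/41, mR=-2160/2009; mL+mR=-3336/2009 → advance -1; mR−mL=-24/49 → turn -1·90°
n=1: pose=(-5,7,E); sL=30/37, sR=30/17; mL=-30/17, mR=-1620/629; mL+mR=-2730/629 → advance -1; mR−mL=-30/37 → turn -1·90°
n=2: pose=(-6,7,S); sL=24/13, sR=120/113; mL=-120/113, mR=-4272/1469; mL+mR=-5832/1469 → advance -1; mR−mL=-24/13 → turn -1·90°
n=3: pose=(-6,8,W); sL=20/27, sR=12/25; mL=-12/25, mR=-824/675; mL+mR=-1148/675 → advance -1; mR−mL=-20/27 → turn -1·90°

0 24/49 24/41 -24/41 -2160/2009 -5 8 N
1 30/37 30/17 -30/17 -1620/629 -5 7 E
2 24/13 120/113 -120/113 -4272/1469 -6 7 S
3 20/27 12/25 -12/25 -824/675 -6 8 W
final -5 8 N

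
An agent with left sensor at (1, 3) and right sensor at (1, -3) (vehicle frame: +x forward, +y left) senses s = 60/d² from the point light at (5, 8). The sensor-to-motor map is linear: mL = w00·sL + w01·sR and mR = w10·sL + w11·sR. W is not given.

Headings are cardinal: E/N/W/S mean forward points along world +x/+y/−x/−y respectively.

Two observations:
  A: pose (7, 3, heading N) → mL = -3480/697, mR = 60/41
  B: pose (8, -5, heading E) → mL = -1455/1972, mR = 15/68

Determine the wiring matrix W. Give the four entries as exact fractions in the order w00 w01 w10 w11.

-1 -1 0 1

obs A: pose=(7,3,N) → sL=60/17, sR=60/41, mL=-3480/697, mR=60/41
obs B: pose=(8,-5,E) → sL=15/29, sR=15/68, mL=-1455/1972, mR=15/68
sensor matrix S = [[60/17, 60/41], [15/29, 15/68]]; det S = 7425/343621
solve [mL_A; mL_B] = S·[w00; w01] and [mR_A; mR_B] = S·[w10; w11]:
  w00 = -1, w01 = -1, w10 = 0, w11 = 1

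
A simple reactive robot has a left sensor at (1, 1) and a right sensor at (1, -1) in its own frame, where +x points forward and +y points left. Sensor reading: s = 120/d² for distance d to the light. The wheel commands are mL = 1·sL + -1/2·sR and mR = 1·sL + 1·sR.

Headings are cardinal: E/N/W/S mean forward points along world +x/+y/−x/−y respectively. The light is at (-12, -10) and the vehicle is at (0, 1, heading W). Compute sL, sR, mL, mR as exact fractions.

left sensor world pos  = (-1, 0); dL² = 221
right sensor world pos = (-1, 2); dR² = 265
sL = 120/221 = 120/221
sR = 120/265 = 24/53
mL = 1·sL + -1/2·sR = 3708/11713
mR = 1·sL + 1·sR = 11664/11713

120/221 24/53 3708/11713 11664/11713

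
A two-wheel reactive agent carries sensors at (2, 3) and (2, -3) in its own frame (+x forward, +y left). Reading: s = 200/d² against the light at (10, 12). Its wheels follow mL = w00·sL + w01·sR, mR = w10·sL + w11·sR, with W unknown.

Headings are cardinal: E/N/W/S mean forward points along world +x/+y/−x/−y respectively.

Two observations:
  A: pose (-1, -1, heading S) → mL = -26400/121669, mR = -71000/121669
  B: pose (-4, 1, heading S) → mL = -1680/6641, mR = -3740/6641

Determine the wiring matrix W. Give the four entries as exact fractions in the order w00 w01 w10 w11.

obs A: pose=(-1,-1,S) → sL=200/289, sR=200/421, mL=-26400/121669, mR=-71000/121669
obs B: pose=(-4,1,S) → sL=20/29, sR=100/229, mL=-1680/6641, mR=-3740/6641
sensor matrix S = [[200/289, 200/421], [20/29, 100/229]]; det S = -20544000/808003829
solve [mL_A; mL_B] = S·[w00; w01] and [mR_A; mR_B] = S·[w10; w11]:
  w00 = -1, w01 = 1, w10 = -1/2, w11 = -1/2

-1 1 -1/2 -1/2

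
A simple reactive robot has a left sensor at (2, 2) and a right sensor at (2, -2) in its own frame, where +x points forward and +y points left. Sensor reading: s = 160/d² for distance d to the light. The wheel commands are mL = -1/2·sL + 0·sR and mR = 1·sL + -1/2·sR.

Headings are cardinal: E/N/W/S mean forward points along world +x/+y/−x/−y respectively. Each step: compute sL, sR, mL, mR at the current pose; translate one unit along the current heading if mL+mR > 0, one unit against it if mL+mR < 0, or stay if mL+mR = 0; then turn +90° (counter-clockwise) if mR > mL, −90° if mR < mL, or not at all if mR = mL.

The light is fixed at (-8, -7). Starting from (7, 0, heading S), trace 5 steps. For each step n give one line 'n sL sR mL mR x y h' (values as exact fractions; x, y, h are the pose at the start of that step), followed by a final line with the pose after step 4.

0 80/157 80/97 -40/157 1480/15229 7 0 S
1 160/389 32/65 -80/389 4176/25285 7 1 E
2 40/61 40/89 -20/61 2340/5429 6 1 N
3 160/193 32/53 -80/193 5392/10229 6 2 W
4 80/137 16/17 -40/137 264/2329 5 2 S
final 5 3 E

n=0: pose=(7,0,S); sL=80/157, sR=80/97; mL=-40/157, mR=1480/15229; mL+mR=-2400/15229 → advance -1; mR−mL=5360/15229 → turn +1·90°
n=1: pose=(7,1,E); sL=160/389, sR=32/65; mL=-80/389, mR=4176/25285; mL+mR=-1024/25285 → advance -1; mR−mL=9376/25285 → turn +1·90°
n=2: pose=(6,1,N); sL=40/61, sR=40/89; mL=-20/61, mR=2340/5429; mL+mR=560/5429 → advance +1; mR−mL=4120/5429 → turn +1·90°
n=3: pose=(6,2,W); sL=160/193, sR=32/53; mL=-80/193, mR=5392/10229; mL+mR=1152/10229 → advance +1; mR−mL=9632/10229 → turn +1·90°
n=4: pose=(5,2,S); sL=80/137, sR=16/17; mL=-40/137, mR=264/2329; mL+mR=-416/2329 → advance -1; mR−mL=944/2329 → turn +1·90°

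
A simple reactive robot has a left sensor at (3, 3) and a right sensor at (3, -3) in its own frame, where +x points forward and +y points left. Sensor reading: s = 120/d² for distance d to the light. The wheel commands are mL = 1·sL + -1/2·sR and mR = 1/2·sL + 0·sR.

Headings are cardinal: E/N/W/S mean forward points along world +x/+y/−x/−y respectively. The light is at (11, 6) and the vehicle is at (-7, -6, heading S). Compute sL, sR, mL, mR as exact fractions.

4/15 20/111 98/555 2/15

left sensor world pos  = (-4, -9); dL² = 450
right sensor world pos = (-10, -9); dR² = 666
sL = 120/450 = 4/15
sR = 120/666 = 20/111
mL = 1·sL + -1/2·sR = 98/555
mR = 1/2·sL + 0·sR = 2/15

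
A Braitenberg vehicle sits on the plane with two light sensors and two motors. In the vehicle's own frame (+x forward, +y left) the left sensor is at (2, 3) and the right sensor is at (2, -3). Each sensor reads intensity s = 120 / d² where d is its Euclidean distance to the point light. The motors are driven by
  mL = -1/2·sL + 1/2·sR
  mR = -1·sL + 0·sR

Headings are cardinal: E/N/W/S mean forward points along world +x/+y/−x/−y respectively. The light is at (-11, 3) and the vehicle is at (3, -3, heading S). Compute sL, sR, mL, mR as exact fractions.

left sensor world pos  = (6, -5); dL² = 353
right sensor world pos = (0, -5); dR² = 185
sL = 120/353 = 120/353
sR = 120/185 = 24/37
mL = -1/2·sL + 1/2·sR = 2016/13061
mR = -1·sL + 0·sR = -120/353

120/353 24/37 2016/13061 -120/353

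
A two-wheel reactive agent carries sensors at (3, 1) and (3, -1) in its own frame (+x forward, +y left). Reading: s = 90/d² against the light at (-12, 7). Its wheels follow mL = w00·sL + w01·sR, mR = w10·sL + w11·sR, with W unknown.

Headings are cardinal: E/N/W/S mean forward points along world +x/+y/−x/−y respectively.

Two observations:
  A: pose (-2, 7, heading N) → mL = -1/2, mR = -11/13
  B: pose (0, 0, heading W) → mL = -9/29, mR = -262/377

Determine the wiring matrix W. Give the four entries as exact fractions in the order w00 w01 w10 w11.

-1/2 0 -1/2 -1/2

obs A: pose=(-2,7,N) → sL=1, sR=9/13, mL=-1/2, mR=-11/13
obs B: pose=(0,0,W) → sL=18/29, sR=10/13, mL=-9/29, mR=-262/377
sensor matrix S = [[1, 9/13], [18/29, 10/13]]; det S = 128/377
solve [mL_A; mL_B] = S·[w00; w01] and [mR_A; mR_B] = S·[w10; w11]:
  w00 = -1/2, w01 = 0, w10 = -1/2, w11 = -1/2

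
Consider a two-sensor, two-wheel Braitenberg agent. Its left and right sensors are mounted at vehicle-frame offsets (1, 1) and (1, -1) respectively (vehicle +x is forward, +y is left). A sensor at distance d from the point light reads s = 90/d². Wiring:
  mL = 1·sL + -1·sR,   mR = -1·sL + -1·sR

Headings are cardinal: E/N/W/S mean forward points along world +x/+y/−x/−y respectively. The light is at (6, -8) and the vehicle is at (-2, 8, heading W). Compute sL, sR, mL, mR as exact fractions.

left sensor world pos  = (-3, 7); dL² = 306
right sensor world pos = (-3, 9); dR² = 370
sL = 90/306 = 5/17
sR = 90/370 = 9/37
mL = 1·sL + -1·sR = 32/629
mR = -1·sL + -1·sR = -338/629

5/17 9/37 32/629 -338/629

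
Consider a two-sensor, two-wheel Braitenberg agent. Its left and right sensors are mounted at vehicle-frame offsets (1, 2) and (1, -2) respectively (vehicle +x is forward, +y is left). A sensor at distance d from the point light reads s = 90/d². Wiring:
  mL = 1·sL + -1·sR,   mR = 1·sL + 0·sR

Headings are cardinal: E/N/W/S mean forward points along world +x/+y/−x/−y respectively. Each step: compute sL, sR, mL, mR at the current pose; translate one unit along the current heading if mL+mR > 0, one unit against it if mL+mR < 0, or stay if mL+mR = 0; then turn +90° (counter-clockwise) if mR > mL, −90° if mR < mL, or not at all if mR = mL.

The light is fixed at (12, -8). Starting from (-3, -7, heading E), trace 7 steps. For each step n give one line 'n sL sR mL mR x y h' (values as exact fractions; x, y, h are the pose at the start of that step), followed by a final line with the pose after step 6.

0 18/41 90/197 -144/8077 18/41 -3 -7 E
1 9/26 45/74 -126/481 9/26 -2 -7 N
2 2/5 90/241 32/1205 2/5 -2 -6 W
3 9/17 9/29 108/493 9/17 -3 -6 S
4 18/41 90/197 -144/8077 18/41 -3 -7 E
5 9/26 45/74 -126/481 9/26 -2 -7 N
6 2/5 90/241 32/1205 2/5 -2 -6 W
final -3 -6 S

n=0: pose=(-3,-7,E); sL=18/41, sR=90/197; mL=-144/8077, mR=18/41; mL+mR=3402/8077 → advance +1; mR−mL=90/197 → turn +1·90°
n=1: pose=(-2,-7,N); sL=9/26, sR=45/74; mL=-126/481, mR=9/26; mL+mR=81/962 → advance +1; mR−mL=45/74 → turn +1·90°
n=2: pose=(-2,-6,W); sL=2/5, sR=90/241; mL=32/1205, mR=2/5; mL+mR=514/1205 → advance +1; mR−mL=90/241 → turn +1·90°
n=3: pose=(-3,-6,S); sL=9/17, sR=9/29; mL=108/493, mR=9/17; mL+mR=369/493 → advance +1; mR−mL=9/29 → turn +1·90°
n=4: pose=(-3,-7,E); sL=18/41, sR=90/197; mL=-144/8077, mR=18/41; mL+mR=3402/8077 → advance +1; mR−mL=90/197 → turn +1·90°
n=5: pose=(-2,-7,N); sL=9/26, sR=45/74; mL=-126/481, mR=9/26; mL+mR=81/962 → advance +1; mR−mL=45/74 → turn +1·90°
n=6: pose=(-2,-6,W); sL=2/5, sR=90/241; mL=32/1205, mR=2/5; mL+mR=514/1205 → advance +1; mR−mL=90/241 → turn +1·90°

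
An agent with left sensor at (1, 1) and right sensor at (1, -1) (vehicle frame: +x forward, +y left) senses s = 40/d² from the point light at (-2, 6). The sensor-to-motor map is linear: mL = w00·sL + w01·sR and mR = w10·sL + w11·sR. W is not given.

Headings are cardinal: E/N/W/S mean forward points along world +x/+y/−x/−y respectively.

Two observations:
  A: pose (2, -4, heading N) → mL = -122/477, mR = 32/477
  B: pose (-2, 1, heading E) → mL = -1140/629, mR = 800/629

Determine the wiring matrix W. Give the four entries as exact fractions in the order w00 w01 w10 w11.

obs A: pose=(2,-4,N) → sL=4/9, sR=20/53, mL=-122/477, mR=32/477
obs B: pose=(-2,1,E) → sL=40/17, sR=40/37, mL=-1140/629, mR=800/629
sensor matrix S = [[4/9, 20/53], [40/17, 40/37]]; det S = -122240/300033
solve [mL_A; mL_B] = S·[w00; w01] and [mR_A; mR_B] = S·[w10; w11]:
  w00 = -1, w01 = 1/2, w10 = 1, w11 = -1

-1 1/2 1 -1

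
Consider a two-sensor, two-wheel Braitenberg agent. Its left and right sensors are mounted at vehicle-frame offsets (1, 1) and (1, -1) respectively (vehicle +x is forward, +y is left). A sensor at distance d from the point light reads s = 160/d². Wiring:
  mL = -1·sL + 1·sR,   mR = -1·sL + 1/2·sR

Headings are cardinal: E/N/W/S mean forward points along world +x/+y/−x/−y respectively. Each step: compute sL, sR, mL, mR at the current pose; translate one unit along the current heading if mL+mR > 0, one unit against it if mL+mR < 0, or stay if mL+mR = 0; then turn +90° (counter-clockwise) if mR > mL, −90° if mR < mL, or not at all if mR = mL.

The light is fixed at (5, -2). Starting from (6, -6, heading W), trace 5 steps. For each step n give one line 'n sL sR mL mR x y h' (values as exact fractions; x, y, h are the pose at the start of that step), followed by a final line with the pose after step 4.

0 32/5 160/9 512/45 112/45 6 -6 W
1 16 16 0 -8 5 -6 N
2 160/17 160/37 -3200/629 -4560/629 5 -7 E
3 40/9 4 -4/9 -22/9 4 -7 S
4 160/29 160/13 2560/377 240/377 4 -6 W
final 3 -6 N

n=0: pose=(6,-6,W); sL=32/5, sR=160/9; mL=512/45, mR=112/45; mL+mR=208/15 → advance +1; mR−mL=-80/9 → turn -1·90°
n=1: pose=(5,-6,N); sL=16, sR=16; mL=0, mR=-8; mL+mR=-8 → advance -1; mR−mL=-8 → turn -1·90°
n=2: pose=(5,-7,E); sL=160/17, sR=160/37; mL=-3200/629, mR=-4560/629; mL+mR=-7760/629 → advance -1; mR−mL=-80/37 → turn -1·90°
n=3: pose=(4,-7,S); sL=40/9, sR=4; mL=-4/9, mR=-22/9; mL+mR=-26/9 → advance -1; mR−mL=-2 → turn -1·90°
n=4: pose=(4,-6,W); sL=160/29, sR=160/13; mL=2560/377, mR=240/377; mL+mR=2800/377 → advance +1; mR−mL=-80/13 → turn -1·90°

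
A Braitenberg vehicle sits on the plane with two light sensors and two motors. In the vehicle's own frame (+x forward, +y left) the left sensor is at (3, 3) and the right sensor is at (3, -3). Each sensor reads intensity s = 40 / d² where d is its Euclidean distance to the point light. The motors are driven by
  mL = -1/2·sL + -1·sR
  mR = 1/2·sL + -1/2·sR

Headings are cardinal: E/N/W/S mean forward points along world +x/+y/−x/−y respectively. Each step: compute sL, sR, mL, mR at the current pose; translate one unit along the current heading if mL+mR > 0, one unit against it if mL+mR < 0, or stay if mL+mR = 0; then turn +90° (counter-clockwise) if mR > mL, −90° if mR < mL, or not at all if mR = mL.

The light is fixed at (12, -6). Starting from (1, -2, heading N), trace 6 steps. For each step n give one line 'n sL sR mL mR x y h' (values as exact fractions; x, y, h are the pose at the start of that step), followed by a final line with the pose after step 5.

n=0: pose=(1,-2,N); sL=8/49, sR=40/113; mL=-2412/5537, mR=-528/5537; mL+mR=-60/113 → advance -1; mR−mL=1884/5537 → turn +1·90°
n=1: pose=(1,-3,W); sL=10/49, sR=5/29; mL=-390/1421, mR=45/2842; mL+mR=-15/58 → advance -1; mR−mL=825/2842 → turn +1·90°
n=2: pose=(2,-3,S); sL=40/49, sR=40/169; mL=-5340/8281, mR=2400/8281; mL+mR=-60/169 → advance -1; mR−mL=7740/8281 → turn +1·90°
n=3: pose=(2,-2,E); sL=20/49, sR=4/5; mL=-246/245, mR=-48/245; mL+mR=-6/5 → advance -1; mR−mL=198/245 → turn +1·90°
n=4: pose=(1,-2,N); sL=8/49, sR=40/113; mL=-2412/5537, mR=-528/5537; mL+mR=-60/113 → advance -1; mR−mL=1884/5537 → turn +1·90°
n=5: pose=(1,-3,W); sL=10/49, sR=5/29; mL=-390/1421, mR=45/2842; mL+mR=-15/58 → advance -1; mR−mL=825/2842 → turn +1·90°

0 8/49 40/113 -2412/5537 -528/5537 1 -2 N
1 10/49 5/29 -390/1421 45/2842 1 -3 W
2 40/49 40/169 -5340/8281 2400/8281 2 -3 S
3 20/49 4/5 -246/245 -48/245 2 -2 E
4 8/49 40/113 -2412/5537 -528/5537 1 -2 N
5 10/49 5/29 -390/1421 45/2842 1 -3 W
final 2 -3 S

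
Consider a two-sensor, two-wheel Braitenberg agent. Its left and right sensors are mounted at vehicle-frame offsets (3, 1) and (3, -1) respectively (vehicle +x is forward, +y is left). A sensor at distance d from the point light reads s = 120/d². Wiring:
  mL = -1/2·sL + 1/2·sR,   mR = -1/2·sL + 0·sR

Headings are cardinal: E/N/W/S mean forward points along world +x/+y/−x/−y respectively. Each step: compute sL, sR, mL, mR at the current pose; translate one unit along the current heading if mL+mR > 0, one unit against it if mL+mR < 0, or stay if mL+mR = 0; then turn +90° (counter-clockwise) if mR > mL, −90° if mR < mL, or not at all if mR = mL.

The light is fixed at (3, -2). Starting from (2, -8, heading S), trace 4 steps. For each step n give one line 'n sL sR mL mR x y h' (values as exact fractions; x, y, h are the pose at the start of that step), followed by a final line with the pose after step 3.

n=0: pose=(2,-8,S); sL=40/27, sR=24/17; mL=-16/459, mR=-20/27; mL+mR=-356/459 → advance -1; mR−mL=-12/17 → turn -1·90°
n=1: pose=(2,-7,W); sL=30/13, sR=15/4; mL=75/104, mR=-15/13; mL+mR=-45/104 → advance -1; mR−mL=-15/8 → turn -1·90°
n=2: pose=(3,-7,N); sL=24, sR=24; mL=0, mR=-12; mL+mR=-12 → advance -1; mR−mL=-12 → turn -1·90°
n=3: pose=(3,-8,E); sL=60/17, sR=60/29; mL=-360/493, mR=-30/17; mL+mR=-1230/493 → advance -1; mR−mL=-30/29 → turn -1·90°

0 40/27 24/17 -16/459 -20/27 2 -8 S
1 30/13 15/4 75/104 -15/13 2 -7 W
2 24 24 0 -12 3 -7 N
3 60/17 60/29 -360/493 -30/17 3 -8 E
final 2 -8 S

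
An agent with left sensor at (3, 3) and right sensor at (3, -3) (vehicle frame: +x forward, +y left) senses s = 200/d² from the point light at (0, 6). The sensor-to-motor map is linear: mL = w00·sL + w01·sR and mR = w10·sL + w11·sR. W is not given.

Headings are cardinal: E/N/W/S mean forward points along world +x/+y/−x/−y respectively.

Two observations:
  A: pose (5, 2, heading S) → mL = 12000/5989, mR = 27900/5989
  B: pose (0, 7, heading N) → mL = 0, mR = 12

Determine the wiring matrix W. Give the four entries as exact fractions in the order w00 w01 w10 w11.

obs A: pose=(5,2,S) → sL=200/113, sR=200/53, mL=12000/5989, mR=27900/5989
obs B: pose=(0,7,N) → sL=8, sR=8, mL=0, mR=12
sensor matrix S = [[200/113, 200/53], [8, 8]]; det S = -96000/5989
solve [mL_A; mL_B] = S·[w00; w01] and [mR_A; mR_B] = S·[w10; w11]:
  w00 = -1, w01 = 1, w10 = 1/2, w11 = 1

-1 1 1/2 1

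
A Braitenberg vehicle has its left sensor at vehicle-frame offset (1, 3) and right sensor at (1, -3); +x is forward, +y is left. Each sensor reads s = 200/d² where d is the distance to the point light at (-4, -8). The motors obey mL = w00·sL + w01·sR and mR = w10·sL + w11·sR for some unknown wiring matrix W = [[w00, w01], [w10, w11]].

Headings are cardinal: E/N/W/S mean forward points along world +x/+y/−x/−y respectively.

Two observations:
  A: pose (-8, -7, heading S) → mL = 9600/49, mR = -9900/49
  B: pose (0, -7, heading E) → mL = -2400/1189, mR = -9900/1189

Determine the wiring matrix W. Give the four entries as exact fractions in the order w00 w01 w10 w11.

1 -1 -1 -1/2

obs A: pose=(-8,-7,S) → sL=200, sR=200/49, mL=9600/49, mR=-9900/49
obs B: pose=(0,-7,E) → sL=200/41, sR=200/29, mL=-2400/1189, mR=-9900/1189
sensor matrix S = [[200, 200/49], [200/41, 200/29]]; det S = 79200000/58261
solve [mL_A; mL_B] = S·[w00; w01] and [mR_A; mR_B] = S·[w10; w11]:
  w00 = 1, w01 = -1, w10 = -1, w11 = -1/2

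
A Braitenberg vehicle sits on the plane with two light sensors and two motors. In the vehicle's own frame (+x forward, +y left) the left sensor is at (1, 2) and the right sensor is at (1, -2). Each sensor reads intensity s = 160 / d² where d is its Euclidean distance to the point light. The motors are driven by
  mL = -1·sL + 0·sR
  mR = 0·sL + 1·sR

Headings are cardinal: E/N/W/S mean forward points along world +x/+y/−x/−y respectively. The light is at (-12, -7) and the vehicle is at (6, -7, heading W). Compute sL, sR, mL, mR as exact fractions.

160/293 160/293 -160/293 160/293

left sensor world pos  = (5, -9); dL² = 293
right sensor world pos = (5, -5); dR² = 293
sL = 160/293 = 160/293
sR = 160/293 = 160/293
mL = -1·sL + 0·sR = -160/293
mR = 0·sL + 1·sR = 160/293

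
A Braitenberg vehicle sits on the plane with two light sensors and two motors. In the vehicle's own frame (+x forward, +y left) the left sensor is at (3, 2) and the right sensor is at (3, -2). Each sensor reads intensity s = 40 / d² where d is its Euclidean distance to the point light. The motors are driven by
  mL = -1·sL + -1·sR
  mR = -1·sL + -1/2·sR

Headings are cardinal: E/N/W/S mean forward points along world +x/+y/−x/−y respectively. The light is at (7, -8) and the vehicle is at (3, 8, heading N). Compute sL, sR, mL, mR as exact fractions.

left sensor world pos  = (1, 11); dL² = 397
right sensor world pos = (5, 11); dR² = 365
sL = 40/397 = 40/397
sR = 40/365 = 8/73
mL = -1·sL + -1·sR = -6096/28981
mR = -1·sL + -1/2·sR = -4508/28981

40/397 8/73 -6096/28981 -4508/28981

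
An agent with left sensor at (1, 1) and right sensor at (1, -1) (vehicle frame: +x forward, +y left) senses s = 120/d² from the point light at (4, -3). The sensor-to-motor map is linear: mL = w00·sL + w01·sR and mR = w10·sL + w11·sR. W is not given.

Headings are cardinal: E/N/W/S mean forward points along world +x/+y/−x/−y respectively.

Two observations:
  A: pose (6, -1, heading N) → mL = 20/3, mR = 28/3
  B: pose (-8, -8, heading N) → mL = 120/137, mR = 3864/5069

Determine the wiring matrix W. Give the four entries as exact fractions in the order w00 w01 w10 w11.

0 1 1/2 1/2

obs A: pose=(6,-1,N) → sL=12, sR=20/3, mL=20/3, mR=28/3
obs B: pose=(-8,-8,N) → sL=24/37, sR=120/137, mL=120/137, mR=3864/5069
sensor matrix S = [[12, 20/3], [24/37, 120/137]]; det S = 31360/5069
solve [mL_A; mL_B] = S·[w00; w01] and [mR_A; mR_B] = S·[w10; w11]:
  w00 = 0, w01 = 1, w10 = 1/2, w11 = 1/2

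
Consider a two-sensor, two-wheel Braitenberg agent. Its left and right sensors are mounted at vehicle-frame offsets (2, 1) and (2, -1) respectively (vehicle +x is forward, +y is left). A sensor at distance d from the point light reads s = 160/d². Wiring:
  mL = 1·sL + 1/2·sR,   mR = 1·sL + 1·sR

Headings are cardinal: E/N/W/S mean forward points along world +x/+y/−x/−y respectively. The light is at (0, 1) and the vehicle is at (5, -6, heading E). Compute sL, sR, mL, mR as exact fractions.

left sensor world pos  = (7, -5); dL² = 85
right sensor world pos = (7, -7); dR² = 113
sL = 160/85 = 32/17
sR = 160/113 = 160/113
mL = 1·sL + 1/2·sR = 4976/1921
mR = 1·sL + 1·sR = 6336/1921

32/17 160/113 4976/1921 6336/1921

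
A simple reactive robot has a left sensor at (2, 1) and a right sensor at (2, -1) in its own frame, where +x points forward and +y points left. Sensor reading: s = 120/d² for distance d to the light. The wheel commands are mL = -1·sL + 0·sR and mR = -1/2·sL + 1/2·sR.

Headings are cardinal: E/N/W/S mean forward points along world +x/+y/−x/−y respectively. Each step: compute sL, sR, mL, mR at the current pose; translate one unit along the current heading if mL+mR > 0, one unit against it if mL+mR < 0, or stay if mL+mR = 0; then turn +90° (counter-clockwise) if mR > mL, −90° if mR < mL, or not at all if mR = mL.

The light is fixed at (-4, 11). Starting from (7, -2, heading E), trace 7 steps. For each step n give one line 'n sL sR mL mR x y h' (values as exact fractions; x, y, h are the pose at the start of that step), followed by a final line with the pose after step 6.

0 120/313 24/73 -120/313 -624/22849 7 -2 E
1 60/101 60/121 -60/101 -600/12221 6 -2 N
2 120/289 120/233 -120/289 3360/67337 6 -3 W
3 3/10 30/89 -3/10 33/1780 7 -3 S
4 120/313 24/73 -120/313 -624/22849 7 -2 E
5 60/101 60/121 -60/101 -600/12221 6 -2 N
6 120/289 120/233 -120/289 3360/67337 6 -3 W
final 7 -3 S

n=0: pose=(7,-2,E); sL=120/313, sR=24/73; mL=-120/313, mR=-624/22849; mL+mR=-9384/22849 → advance -1; mR−mL=8136/22849 → turn +1·90°
n=1: pose=(6,-2,N); sL=60/101, sR=60/121; mL=-60/101, mR=-600/12221; mL+mR=-7860/12221 → advance -1; mR−mL=6660/12221 → turn +1·90°
n=2: pose=(6,-3,W); sL=120/289, sR=120/233; mL=-120/289, mR=3360/67337; mL+mR=-24600/67337 → advance -1; mR−mL=31320/67337 → turn +1·90°
n=3: pose=(7,-3,S); sL=3/10, sR=30/89; mL=-3/10, mR=33/1780; mL+mR=-501/1780 → advance -1; mR−mL=567/1780 → turn +1·90°
n=4: pose=(7,-2,E); sL=120/313, sR=24/73; mL=-120/313, mR=-624/22849; mL+mR=-9384/22849 → advance -1; mR−mL=8136/22849 → turn +1·90°
n=5: pose=(6,-2,N); sL=60/101, sR=60/121; mL=-60/101, mR=-600/12221; mL+mR=-7860/12221 → advance -1; mR−mL=6660/12221 → turn +1·90°
n=6: pose=(6,-3,W); sL=120/289, sR=120/233; mL=-120/289, mR=3360/67337; mL+mR=-24600/67337 → advance -1; mR−mL=31320/67337 → turn +1·90°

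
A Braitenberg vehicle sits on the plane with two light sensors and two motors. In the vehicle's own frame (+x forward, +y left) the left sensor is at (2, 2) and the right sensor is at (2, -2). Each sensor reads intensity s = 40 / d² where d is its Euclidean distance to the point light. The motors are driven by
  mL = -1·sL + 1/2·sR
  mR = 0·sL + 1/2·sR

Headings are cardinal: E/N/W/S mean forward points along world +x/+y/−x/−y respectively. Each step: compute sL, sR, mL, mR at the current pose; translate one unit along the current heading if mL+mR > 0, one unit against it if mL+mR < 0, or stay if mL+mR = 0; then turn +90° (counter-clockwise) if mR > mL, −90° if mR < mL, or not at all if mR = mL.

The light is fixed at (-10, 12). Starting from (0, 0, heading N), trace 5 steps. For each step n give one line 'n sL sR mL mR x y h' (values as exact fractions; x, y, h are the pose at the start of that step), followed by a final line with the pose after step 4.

n=0: pose=(0,0,N); sL=10/41, sR=10/61; mL=-405/2501, mR=5/61; mL+mR=-200/2501 → advance -1; mR−mL=10/41 → turn +1·90°
n=1: pose=(0,-1,W); sL=40/289, sR=8/37; mL=-324/10693, mR=4/37; mL+mR=832/10693 → advance +1; mR−mL=40/289 → turn +1·90°
n=2: pose=(-1,-1,S); sL=20/173, sR=20/137; mL=-1010/23701, mR=10/137; mL+mR=720/23701 → advance +1; mR−mL=20/173 → turn +1·90°
n=3: pose=(-1,-2,E); sL=8/53, sR=40/377; mL=-1956/19981, mR=20/377; mL+mR=-896/19981 → advance -1; mR−mL=8/53 → turn +1·90°
n=4: pose=(-2,-2,N); sL=2/9, sR=10/61; mL=-77/549, mR=5/61; mL+mR=-32/549 → advance -1; mR−mL=2/9 → turn +1·90°

0 10/41 10/61 -405/2501 5/61 0 0 N
1 40/289 8/37 -324/10693 4/37 0 -1 W
2 20/173 20/137 -1010/23701 10/137 -1 -1 S
3 8/53 40/377 -1956/19981 20/377 -1 -2 E
4 2/9 10/61 -77/549 5/61 -2 -2 N
final -2 -3 W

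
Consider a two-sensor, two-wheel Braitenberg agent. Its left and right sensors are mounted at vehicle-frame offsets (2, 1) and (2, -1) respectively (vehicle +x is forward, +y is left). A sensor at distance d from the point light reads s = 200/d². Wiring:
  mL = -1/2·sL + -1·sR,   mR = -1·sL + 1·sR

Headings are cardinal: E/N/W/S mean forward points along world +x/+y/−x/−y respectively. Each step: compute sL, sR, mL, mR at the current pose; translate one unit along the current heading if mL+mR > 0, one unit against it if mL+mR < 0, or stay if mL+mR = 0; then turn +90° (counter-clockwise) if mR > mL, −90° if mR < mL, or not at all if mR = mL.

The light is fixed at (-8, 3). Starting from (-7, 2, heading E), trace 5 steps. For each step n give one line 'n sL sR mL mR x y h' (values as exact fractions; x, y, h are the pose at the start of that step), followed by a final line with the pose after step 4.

n=0: pose=(-7,2,E); sL=200/9, sR=200/13; mL=-3100/117, mR=-800/117; mL+mR=-100/3 → advance -1; mR−mL=2300/117 → turn +1·90°
n=1: pose=(-8,2,N); sL=100, sR=100; mL=-150, mR=0; mL+mR=-150 → advance -1; mR−mL=150 → turn +1·90°
n=2: pose=(-8,1,W); sL=200/13, sR=40; mL=-620/13, mR=320/13; mL+mR=-300/13 → advance -1; mR−mL=940/13 → turn +1·90°
n=3: pose=(-7,1,S); sL=10, sR=25/2; mL=-35/2, mR=5/2; mL+mR=-15 → advance -1; mR−mL=20 → turn +1·90°
n=4: pose=(-7,2,E); sL=200/9, sR=200/13; mL=-3100/117, mR=-800/117; mL+mR=-100/3 → advance -1; mR−mL=2300/117 → turn +1·90°

0 200/9 200/13 -3100/117 -800/117 -7 2 E
1 100 100 -150 0 -8 2 N
2 200/13 40 -620/13 320/13 -8 1 W
3 10 25/2 -35/2 5/2 -7 1 S
4 200/9 200/13 -3100/117 -800/117 -7 2 E
final -8 2 N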